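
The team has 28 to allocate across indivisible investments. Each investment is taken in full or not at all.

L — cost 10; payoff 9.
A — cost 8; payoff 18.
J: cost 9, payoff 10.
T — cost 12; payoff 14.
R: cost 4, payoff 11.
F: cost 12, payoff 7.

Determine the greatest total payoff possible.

A + J + R: cost 8 + 9 + 4 = 21 ≤ 28, payoff 18 + 10 + 11 = 39.
A + T + R: cost 8 + 12 + 4 = 24 ≤ 28, payoff 18 + 14 + 11 = 43.
Best is A, T, and R with total payoff 43.

43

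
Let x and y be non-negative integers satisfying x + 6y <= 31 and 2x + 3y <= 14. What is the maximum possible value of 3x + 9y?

39

(x,y)=(1,4): 1·1+6·4=25≤31, 2·1+3·4=14≤14, objective 39.
(x,y)=(0,4): 1·0+6·4=24≤31, 2·0+3·4=12≤14, objective 36.
(x,y)=(2,3): 1·2+6·3=20≤31, 2·2+3·3=13≤14, objective 33.
(x,y)=(1,3): 1·1+6·3=19≤31, 2·1+3·3=11≤14, objective 30.
No feasible integer point exceeds 39.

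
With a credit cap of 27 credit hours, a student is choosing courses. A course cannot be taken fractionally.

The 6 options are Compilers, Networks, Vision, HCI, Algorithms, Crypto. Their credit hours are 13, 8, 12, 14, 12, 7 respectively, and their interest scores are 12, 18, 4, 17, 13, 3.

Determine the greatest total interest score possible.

Take Networks and HCI: credit hours 8 + 14 = 22 ≤ 27, interest score 18 + 17 = 35.
No other feasible combination does better.

35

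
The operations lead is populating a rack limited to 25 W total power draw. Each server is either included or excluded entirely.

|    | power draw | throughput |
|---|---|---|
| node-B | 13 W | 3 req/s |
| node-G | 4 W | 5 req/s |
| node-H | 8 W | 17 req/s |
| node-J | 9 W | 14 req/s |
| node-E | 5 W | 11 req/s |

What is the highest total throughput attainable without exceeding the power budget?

42

Allowing fractional choices, the relaxed optimum would be about 45.8, but servers are indivisible.
node-G + node-H + node-E: power draw 4 + 8 + 5 = 17 ≤ 25, throughput 5 + 17 + 11 = 33.
node-H + node-J + node-E: power draw 8 + 9 + 5 = 22 ≤ 25, throughput 17 + 14 + 11 = 42.
node-G + node-H + node-J: power draw 4 + 8 + 9 = 21 ≤ 25, throughput 5 + 17 + 14 = 36.
Best is node-H, node-J, and node-E with total throughput 42.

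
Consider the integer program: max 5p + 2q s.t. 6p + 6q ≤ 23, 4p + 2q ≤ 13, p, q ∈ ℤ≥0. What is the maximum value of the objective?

(p,q)=(3,0): 6·3+6·0=18≤23, 4·3+2·0=12≤13, objective 15.
(p,q)=(2,1): 6·2+6·1=18≤23, 4·2+2·1=10≤13, objective 12.
(p,q)=(2,0): 6·2+6·0=12≤23, 4·2+2·0=8≤13, objective 10.
No feasible integer point exceeds 15.

15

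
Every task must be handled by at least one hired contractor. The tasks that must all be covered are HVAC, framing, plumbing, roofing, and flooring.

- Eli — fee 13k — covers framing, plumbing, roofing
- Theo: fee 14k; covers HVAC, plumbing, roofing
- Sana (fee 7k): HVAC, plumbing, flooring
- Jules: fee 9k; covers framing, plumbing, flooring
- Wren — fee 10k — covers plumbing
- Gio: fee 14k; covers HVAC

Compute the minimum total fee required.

Choose Eli and Sana: together they cover HVAC, framing, plumbing, roofing, flooring — every task.
Total fee: 13 + 7 = 20.

20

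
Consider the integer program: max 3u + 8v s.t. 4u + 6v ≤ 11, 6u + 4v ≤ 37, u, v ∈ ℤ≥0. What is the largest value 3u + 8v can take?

11

(u,v)=(1,1): 4·1+6·1=10≤11, 6·1+4·1=10≤37, objective 11.
(u,v)=(0,1): 4·0+6·1=6≤11, 6·0+4·1=4≤37, objective 8.
(u,v)=(2,0): 4·2+6·0=8≤11, 6·2+4·0=12≤37, objective 6.
Maximum is 11 at (u,v)=(1,1).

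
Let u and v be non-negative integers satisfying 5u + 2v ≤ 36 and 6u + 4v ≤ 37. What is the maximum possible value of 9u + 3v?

The continuous relaxation peaks at (6.17, 0) with value 55.50; rounding to a feasible lattice point costs some objective.
(u,v)=(6,0): 5·6+2·0=30≤36, 6·6+4·0=36≤37, objective 54.
(u,v)=(5,1): 5·5+2·1=27≤36, 6·5+4·1=34≤37, objective 48.
(u,v)=(5,0): 5·5+2·0=25≤36, 6·5+4·0=30≤37, objective 45.
No feasible integer point exceeds 54.

54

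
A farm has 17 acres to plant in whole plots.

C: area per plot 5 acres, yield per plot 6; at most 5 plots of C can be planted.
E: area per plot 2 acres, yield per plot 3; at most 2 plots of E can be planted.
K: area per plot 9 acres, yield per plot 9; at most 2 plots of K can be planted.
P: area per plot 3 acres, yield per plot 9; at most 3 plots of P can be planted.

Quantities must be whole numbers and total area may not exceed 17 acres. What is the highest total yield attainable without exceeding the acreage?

36

Take 1×C, 1×E, and 3×P: area 16 ≤ 17, yield 1·6 + 1·3 + 3·9 = 36.
P has the best ratio (9/3) and is taken to its limit of 3; remaining capacity is filled optimally with the others.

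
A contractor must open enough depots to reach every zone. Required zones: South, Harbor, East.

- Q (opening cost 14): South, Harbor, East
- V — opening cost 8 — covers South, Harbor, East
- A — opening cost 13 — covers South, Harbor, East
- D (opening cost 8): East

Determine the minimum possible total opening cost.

8

V alone covers South, Harbor, East — every zone.
Total opening cost: 8.
No cover costs less than 8.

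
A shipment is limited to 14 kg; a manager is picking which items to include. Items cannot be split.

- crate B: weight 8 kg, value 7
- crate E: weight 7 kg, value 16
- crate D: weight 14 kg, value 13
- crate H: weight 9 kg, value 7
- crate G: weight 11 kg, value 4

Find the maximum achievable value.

16

crate E: weight 7 ≤ 14, value 16.
crate D: weight 14 ≤ 14, value 13.
Best is crate E with total value 16.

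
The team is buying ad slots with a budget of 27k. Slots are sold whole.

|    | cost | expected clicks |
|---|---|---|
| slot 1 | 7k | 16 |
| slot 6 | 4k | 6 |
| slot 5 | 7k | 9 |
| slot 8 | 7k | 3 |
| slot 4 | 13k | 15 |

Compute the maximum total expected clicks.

40

slot 1 + slot 6 + slot 5 + slot 8: cost 7 + 4 + 7 + 7 = 25 ≤ 27, expected clicks 16 + 6 + 9 + 3 = 34.
slot 1 + slot 6 + slot 4: cost 7 + 4 + 13 = 24 ≤ 27, expected clicks 16 + 6 + 15 = 37.
slot 1 + slot 5 + slot 4: cost 7 + 7 + 13 = 27 ≤ 27, expected clicks 16 + 9 + 15 = 40.
Best is slot 1, slot 5, and slot 4 with total expected clicks 40.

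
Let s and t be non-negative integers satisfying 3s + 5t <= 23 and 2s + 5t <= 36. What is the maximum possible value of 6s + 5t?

42

(s,t)=(7,0) is feasible, giving 42.
(s,t)=(6,1) is feasible, giving 41.
(s,t)=(6,0) is feasible, giving 36.
The best lattice point is (7,0), giving 42.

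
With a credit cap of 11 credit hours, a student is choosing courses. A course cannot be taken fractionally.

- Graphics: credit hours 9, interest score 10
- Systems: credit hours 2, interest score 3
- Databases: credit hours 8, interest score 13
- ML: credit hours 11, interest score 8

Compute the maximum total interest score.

Allowing fractional choices, the relaxed optimum would be about 17.1, but courses are indivisible.
Databases: credit hours 8 ≤ 11, interest score 13.
Systems + Databases: credit hours 2 + 8 = 10 ≤ 11, interest score 3 + 13 = 16.
Best is Systems and Databases with total interest score 16.

16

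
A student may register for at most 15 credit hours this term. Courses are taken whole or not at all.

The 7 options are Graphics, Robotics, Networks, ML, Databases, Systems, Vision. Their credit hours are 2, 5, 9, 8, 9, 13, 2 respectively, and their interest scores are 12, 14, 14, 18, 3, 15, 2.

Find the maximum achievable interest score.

Graphics + Robotics + ML: credit hours 2 + 5 + 8 = 15 ≤ 15, interest score 12 + 14 + 18 = 44.
Robotics + ML + Vision: credit hours 5 + 8 + 2 = 15 ≤ 15, interest score 14 + 18 + 2 = 34.
Best is Graphics, Robotics, and ML with total interest score 44.

44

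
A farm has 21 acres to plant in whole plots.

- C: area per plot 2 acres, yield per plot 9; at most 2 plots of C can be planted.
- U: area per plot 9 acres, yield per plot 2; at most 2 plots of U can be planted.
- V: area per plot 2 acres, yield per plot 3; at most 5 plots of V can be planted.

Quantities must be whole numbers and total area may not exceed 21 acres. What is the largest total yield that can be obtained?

33

This is a bounded integer knapsack.
C has the best ratio (9/2); taking only C gives at most 2×9 = 18 (stopped by the supply cap of 2).
Mixing does better — 2×C and 5×V: area 14 ≤ 21, yield 2·9 + 5·3 = 33.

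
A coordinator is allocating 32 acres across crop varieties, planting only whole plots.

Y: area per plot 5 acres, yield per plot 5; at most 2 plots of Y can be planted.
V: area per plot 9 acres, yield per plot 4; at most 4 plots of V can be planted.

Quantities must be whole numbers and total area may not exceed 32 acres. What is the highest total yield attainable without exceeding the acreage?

This is a bounded integer knapsack.
Take 2×Y and 2×V: area 28 ≤ 32, yield 2·5 + 2·4 = 18.
Y has the best ratio (5/5) and is taken to its limit of 2; remaining capacity is filled optimally with the others.

18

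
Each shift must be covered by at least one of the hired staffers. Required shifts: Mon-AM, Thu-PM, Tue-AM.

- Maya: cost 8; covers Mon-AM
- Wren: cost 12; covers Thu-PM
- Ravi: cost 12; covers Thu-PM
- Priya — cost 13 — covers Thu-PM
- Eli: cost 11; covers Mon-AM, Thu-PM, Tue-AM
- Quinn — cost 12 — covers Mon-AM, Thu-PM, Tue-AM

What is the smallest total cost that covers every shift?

11

Eli alone covers Mon-AM, Thu-PM, Tue-AM — every shift.
Total cost: 11.
No cover costs less than 11.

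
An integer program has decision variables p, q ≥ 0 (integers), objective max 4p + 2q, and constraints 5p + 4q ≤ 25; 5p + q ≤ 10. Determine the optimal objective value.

(p,q)=(1,5): 5·1+4·5=25≤25, 5·1+1·5=10≤10, objective 14.
(p,q)=(1,4): 5·1+4·4=21≤25, 5·1+1·4=9≤10, objective 12.
(p,q)=(0,6): 5·0+4·6=24≤25, 5·0+1·6=6≤10, objective 12.
Maximum is 14 at (p,q)=(1,5).

14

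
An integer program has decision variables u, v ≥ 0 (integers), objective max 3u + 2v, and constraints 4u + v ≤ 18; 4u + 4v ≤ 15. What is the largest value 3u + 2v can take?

9

Relaxing integrality, the LP optimum is 11.25 at (u,v) = (3.75, 0), which is not an integer point.
(u,v)=(3,0): 4·3+1·0=12≤18, 4·3+4·0=12≤15, objective 9.
(u,v)=(2,1): 4·2+1·1=9≤18, 4·2+4·1=12≤15, objective 8.
(u,v)=(2,0): 4·2+1·0=8≤18, 4·2+4·0=8≤15, objective 6.
No feasible integer point exceeds 9.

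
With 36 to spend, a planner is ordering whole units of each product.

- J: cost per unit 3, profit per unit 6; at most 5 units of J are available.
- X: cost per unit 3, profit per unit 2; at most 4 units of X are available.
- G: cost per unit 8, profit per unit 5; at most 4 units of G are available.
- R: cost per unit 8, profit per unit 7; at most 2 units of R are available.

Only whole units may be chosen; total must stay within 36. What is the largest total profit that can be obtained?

46

5×J, 4×X, and 1×R: cost 35 ≤ 36, profit 5·6 + 4·2 + 1·7 = 45.
5×J, 1×X, and 2×R: cost 34 ≤ 36, profit 5·6 + 1·2 + 2·7 = 46.
Best is 46.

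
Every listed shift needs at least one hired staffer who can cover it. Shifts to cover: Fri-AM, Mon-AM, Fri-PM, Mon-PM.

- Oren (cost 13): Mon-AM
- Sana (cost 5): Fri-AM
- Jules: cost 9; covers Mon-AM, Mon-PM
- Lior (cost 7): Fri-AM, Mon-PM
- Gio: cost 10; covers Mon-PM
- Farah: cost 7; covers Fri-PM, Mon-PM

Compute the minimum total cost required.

21

The greedy cost-per-new-shift heuristic would pick Lior, Farah, and Jules for 23, but a cheaper cover exists.
Choose Sana, Jules, and Farah: together they cover Fri-AM, Mon-AM, Fri-PM, Mon-PM — every shift.
Total cost: 5 + 9 + 7 = 21.
No cover costs less than 21.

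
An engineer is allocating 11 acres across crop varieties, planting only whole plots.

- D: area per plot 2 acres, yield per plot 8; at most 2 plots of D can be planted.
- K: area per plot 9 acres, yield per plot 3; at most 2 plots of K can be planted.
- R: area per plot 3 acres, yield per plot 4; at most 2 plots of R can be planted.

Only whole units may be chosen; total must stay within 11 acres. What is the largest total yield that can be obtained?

D has the best ratio (8/2); taking only D gives at most 2×8 = 16 (stopped by the supply cap of 2).
Mixing does better — 2×D and 2×R: area 10 ≤ 11, yield 2·8 + 2·4 = 24.

24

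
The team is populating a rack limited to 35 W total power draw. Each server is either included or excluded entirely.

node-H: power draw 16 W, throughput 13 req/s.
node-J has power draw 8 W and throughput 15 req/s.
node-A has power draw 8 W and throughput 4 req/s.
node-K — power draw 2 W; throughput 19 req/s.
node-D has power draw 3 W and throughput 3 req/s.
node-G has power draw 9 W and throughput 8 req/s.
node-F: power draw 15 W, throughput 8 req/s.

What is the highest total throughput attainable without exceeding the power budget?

55

Allowing fractional choices, the relaxed optimum would be about 55.6, but servers are indivisible.
node-H + node-J + node-A + node-K: power draw 16 + 8 + 8 + 2 = 34 ≤ 35, throughput 13 + 15 + 4 + 19 = 51.
node-H + node-J + node-K + node-G: power draw 16 + 8 + 2 + 9 = 35 ≤ 35, throughput 13 + 15 + 19 + 8 = 55.
Best is node-H, node-J, node-K, and node-G with total throughput 55.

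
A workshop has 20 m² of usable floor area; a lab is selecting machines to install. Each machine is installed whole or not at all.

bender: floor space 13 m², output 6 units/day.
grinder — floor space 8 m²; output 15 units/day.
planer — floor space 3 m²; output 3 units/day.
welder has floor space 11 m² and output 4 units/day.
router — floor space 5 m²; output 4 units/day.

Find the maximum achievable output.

grinder + router: floor space 8 + 5 = 13 ≤ 20, output 15 + 4 = 19.
grinder + planer + router: floor space 8 + 3 + 5 = 16 ≤ 20, output 15 + 3 + 4 = 22.
grinder + welder: floor space 8 + 11 = 19 ≤ 20, output 15 + 4 = 19.
Best is grinder, planer, and router with total output 22.

22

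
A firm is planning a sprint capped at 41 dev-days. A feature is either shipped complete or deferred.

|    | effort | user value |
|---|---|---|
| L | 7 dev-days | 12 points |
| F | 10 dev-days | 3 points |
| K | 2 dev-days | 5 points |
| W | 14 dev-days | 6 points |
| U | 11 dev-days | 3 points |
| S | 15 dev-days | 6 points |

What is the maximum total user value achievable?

29

L + K + W + S: effort 7 + 2 + 14 + 15 = 38 ≤ 41, user value 12 + 5 + 6 + 6 = 29.
L + K + W + U: effort 7 + 2 + 14 + 11 = 34 ≤ 41, user value 12 + 5 + 6 + 3 = 26.
L + F + K + W: effort 7 + 10 + 2 + 14 = 33 ≤ 41, user value 12 + 3 + 5 + 6 = 26.
Best is L, K, W, and S with total user value 29.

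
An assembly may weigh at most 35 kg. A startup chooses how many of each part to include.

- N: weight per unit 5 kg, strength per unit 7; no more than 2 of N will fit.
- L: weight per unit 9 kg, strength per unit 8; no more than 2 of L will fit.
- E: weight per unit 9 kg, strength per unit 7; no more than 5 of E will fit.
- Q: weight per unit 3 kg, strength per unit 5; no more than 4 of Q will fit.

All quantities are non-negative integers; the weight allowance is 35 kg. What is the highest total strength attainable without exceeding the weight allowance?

43

This is a bounded integer knapsack.
Q has the best ratio (5/3); taking only Q gives at most 4×5 = 20 (stopped by the supply cap of 4).
Mixing does better — 1×N, 2×L, and 4×Q: weight 35 ≤ 35, strength 1·7 + 2·8 + 4·5 = 43.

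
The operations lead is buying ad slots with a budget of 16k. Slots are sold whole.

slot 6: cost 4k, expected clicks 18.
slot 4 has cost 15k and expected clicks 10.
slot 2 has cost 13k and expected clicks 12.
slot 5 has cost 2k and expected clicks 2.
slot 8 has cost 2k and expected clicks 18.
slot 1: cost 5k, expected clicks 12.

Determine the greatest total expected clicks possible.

Treat it as a binary knapsack problem.
Take slot 6, slot 5, slot 8, and slot 1: cost 4 + 2 + 2 + 5 = 13 ≤ 16, expected clicks 18 + 2 + 18 + 12 = 50.
No other feasible combination does better.

50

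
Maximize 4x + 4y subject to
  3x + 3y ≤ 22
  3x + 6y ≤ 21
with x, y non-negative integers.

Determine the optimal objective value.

28

(x,y)=(7,0): 3·7+3·0=21≤22, 3·7+6·0=21≤21, objective 28.
(x,y)=(6,0): 3·6+3·0=18≤22, 3·6+6·0=18≤21, objective 24.
Maximum is 28 at (x,y)=(7,0).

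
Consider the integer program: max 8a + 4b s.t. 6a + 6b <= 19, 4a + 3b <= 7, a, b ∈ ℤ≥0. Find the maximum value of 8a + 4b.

(a,b)=(1,1) is feasible, giving 12.
(a,b)=(0,2) is feasible, giving 8.
(a,b)=(1,0) is feasible, giving 8.
No feasible integer point exceeds 12.

12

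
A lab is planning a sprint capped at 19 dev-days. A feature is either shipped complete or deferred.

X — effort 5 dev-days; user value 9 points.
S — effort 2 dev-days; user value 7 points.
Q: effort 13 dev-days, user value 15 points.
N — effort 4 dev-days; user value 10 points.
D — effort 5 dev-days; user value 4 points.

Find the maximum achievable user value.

32

Take S, Q, and N: effort 2 + 13 + 4 = 19 ≤ 19, user value 7 + 15 + 10 = 32.
No other feasible combination does better.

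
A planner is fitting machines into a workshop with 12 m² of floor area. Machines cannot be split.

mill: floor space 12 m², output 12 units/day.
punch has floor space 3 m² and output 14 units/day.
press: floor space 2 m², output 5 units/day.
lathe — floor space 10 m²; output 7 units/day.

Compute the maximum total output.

19

Allowing fractional choices, the relaxed optimum would be about 26.0, but machines are indivisible.
punch: floor space 3 ≤ 12, output 14.
punch + press: floor space 3 + 2 = 5 ≤ 12, output 14 + 5 = 19.
Best is punch and press with total output 19.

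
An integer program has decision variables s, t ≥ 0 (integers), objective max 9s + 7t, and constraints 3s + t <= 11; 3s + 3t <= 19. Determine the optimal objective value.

46

Relaxing integrality, the LP optimum is 49.00 at (s,t) = (2.33, 4), which is not an integer point.
(s,t)=(2,4): 3·2+1·4=10≤11, 3·2+3·4=18≤19, objective 46.
(s,t)=(1,5): 3·1+1·5=8≤11, 3·1+3·5=18≤19, objective 44.
Maximum is 46 at (s,t)=(2,4).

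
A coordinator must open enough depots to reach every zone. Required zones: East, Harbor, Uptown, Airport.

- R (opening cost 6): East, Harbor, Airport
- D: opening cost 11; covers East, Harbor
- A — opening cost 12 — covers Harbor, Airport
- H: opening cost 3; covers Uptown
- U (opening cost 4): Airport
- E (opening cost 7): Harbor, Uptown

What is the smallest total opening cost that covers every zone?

9

Choose R and H: together they cover East, Harbor, Uptown, Airport — every zone.
Total opening cost: 6 + 3 = 9.
No cover costs less than 9.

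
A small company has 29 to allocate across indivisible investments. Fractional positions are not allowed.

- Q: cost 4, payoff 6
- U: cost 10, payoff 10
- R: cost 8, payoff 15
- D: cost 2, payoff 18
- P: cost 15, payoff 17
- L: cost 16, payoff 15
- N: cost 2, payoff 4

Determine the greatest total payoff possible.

Take Q, R, D, and P: cost 4 + 8 + 2 + 15 = 29 ≤ 29, payoff 6 + 15 + 18 + 17 = 56.
No other feasible combination does better.

56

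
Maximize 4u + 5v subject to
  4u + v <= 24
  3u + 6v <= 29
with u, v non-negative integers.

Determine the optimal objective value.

Relaxing integrality, the LP optimum is 32.38 at (u,v) = (5.48, 2.1), which is not an integer point.
(u,v)=(5,2): 4·5+1·2=22≤24, 3·5+6·2=27≤29, objective 30.
(u,v)=(4,2): 4·4+1·2=18≤24, 3·4+6·2=24≤29, objective 26.
(u,v)=(5,1): 4·5+1·1=21≤24, 3·5+6·1=21≤29, objective 25.
The best lattice point is (5,2), giving 30.

30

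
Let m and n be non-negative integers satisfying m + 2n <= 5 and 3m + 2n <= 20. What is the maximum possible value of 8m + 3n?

(m,n)=(5,0): 1·5+2·0=5≤5, 3·5+2·0=15≤20, objective 40.
(m,n)=(4,0): 1·4+2·0=4≤5, 3·4+2·0=12≤20, objective 32.
No feasible integer point exceeds 40.

40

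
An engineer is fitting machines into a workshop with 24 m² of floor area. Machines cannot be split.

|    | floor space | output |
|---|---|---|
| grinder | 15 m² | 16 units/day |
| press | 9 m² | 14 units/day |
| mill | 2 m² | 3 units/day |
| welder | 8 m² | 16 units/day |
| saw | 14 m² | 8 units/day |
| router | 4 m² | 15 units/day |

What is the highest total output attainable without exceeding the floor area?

48

This is an integer program with binary decision variables.
mill + welder + router: floor space 2 + 8 + 4 = 14 ≤ 24, output 3 + 16 + 15 = 34.
press + mill + welder + router: floor space 9 + 2 + 8 + 4 = 23 ≤ 24, output 14 + 3 + 16 + 15 = 48.
press + welder + router: floor space 9 + 8 + 4 = 21 ≤ 24, output 14 + 16 + 15 = 45.
Best is press, mill, welder, and router with total output 48.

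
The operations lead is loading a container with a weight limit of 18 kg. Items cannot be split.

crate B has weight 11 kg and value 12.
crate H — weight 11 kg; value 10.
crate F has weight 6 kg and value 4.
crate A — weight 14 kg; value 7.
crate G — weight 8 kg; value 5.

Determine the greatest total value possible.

16

Take crate B and crate F: weight 11 + 6 = 17 ≤ 18, value 12 + 4 = 16.
No other feasible combination does better.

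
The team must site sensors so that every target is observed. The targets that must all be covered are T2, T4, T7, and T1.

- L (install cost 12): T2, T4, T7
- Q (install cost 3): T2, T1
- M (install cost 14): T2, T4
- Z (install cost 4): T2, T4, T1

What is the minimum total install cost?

15

This is an integer covering problem.
Choose L and Q: together they cover T2, T4, T7, T1 — every target.
Total install cost: 12 + 3 = 15.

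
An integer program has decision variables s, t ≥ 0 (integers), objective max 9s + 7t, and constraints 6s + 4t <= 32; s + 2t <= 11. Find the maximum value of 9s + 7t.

50

The continuous relaxation peaks at (2.5, 4.25) with value 52.25; rounding to a feasible lattice point costs some objective.
(s,t)=(4,2): 6·4+4·2=32≤32, 1·4+2·2=8≤11, objective 50.
(s,t)=(3,3): 6·3+4·3=30≤32, 1·3+2·3=9≤11, objective 48.
(s,t)=(2,4): 6·2+4·4=28≤32, 1·2+2·4=10≤11, objective 46.
The best lattice point is (4,2), giving 50.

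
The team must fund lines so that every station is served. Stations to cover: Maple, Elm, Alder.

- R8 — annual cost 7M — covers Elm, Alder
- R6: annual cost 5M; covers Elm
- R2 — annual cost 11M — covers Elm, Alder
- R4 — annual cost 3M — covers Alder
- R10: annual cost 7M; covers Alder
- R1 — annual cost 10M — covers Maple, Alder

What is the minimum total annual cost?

The greedy cost-per-new-station heuristic would pick R4, R6, and R1 for 18, but a cheaper cover exists.
Choose R6 and R1: together they cover Maple, Elm, Alder — every station.
Total annual cost: 5 + 10 = 15.
No cover costs less than 15.

15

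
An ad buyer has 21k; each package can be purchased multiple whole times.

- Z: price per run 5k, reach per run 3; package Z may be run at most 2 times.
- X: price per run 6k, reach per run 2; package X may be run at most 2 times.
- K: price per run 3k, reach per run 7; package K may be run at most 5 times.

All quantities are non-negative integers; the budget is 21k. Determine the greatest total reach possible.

K has the best ratio (7/3); taking only K gives at most 5×7 = 35 (stopped by the supply cap of 5).
Mixing does better — 1×Z and 5×K: price 20 ≤ 21, reach 1·3 + 5·7 = 38.

38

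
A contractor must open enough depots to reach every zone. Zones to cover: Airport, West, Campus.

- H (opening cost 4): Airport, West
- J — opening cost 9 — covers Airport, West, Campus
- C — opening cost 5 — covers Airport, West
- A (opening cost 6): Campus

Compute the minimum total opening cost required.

This is an integer covering problem.
The greedy cost-per-new-zone heuristic would pick H and A for 10, but a cheaper cover exists.
J alone covers Airport, West, Campus — every zone.
Total opening cost: 9.
No cover costs less than 9.

9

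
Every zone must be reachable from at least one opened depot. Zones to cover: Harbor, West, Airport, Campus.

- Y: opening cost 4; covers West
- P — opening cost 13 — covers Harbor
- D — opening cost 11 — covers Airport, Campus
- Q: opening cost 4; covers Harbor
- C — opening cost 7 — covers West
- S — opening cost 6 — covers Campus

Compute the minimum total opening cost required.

Choose Y, D, and Q: together they cover Harbor, West, Airport, Campus — every zone.
Total opening cost: 4 + 11 + 4 = 19.
No cover costs less than 19.

19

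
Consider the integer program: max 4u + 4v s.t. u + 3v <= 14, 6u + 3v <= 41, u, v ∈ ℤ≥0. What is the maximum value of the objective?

The continuous relaxation peaks at (5.4, 2.87) with value 33.07; rounding to a feasible lattice point costs some objective.
(u,v)=(5,3): 1·5+3·3=14≤14, 6·5+3·3=39≤41, objective 32.
(u,v)=(4,3): 1·4+3·3=13≤14, 6·4+3·3=33≤41, objective 28.
(u,v)=(6,1): 1·6+3·1=9≤14, 6·6+3·1=39≤41, objective 28.
(u,v)=(5,2): 1·5+3·2=11≤14, 6·5+3·2=36≤41, objective 28.
Maximum is 32 at (u,v)=(5,3).

32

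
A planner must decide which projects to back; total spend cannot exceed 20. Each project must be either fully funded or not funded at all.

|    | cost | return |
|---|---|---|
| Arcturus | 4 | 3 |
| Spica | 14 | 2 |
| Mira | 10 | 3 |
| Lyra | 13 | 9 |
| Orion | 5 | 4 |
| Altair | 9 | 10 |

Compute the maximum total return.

Take Arcturus, Orion, and Altair: cost 4 + 5 + 9 = 18 ≤ 20, return 3 + 4 + 10 = 17.
No other feasible combination does better.

17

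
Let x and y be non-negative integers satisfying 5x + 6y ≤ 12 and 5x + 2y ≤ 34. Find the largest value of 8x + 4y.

Relaxing integrality, the LP optimum is 19.20 at (x,y) = (2.4, 0), which is not an integer point.
(x,y)=(2,0) is feasible, giving 16.
(x,y)=(1,1) is feasible, giving 12.
(x,y)=(1,0) is feasible, giving 8.
The best lattice point is (2,0), giving 16.

16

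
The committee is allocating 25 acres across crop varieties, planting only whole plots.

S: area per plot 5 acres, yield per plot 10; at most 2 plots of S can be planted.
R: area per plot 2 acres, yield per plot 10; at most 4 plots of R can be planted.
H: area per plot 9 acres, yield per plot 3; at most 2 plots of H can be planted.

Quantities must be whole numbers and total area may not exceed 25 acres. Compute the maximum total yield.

60

Take 2×S and 4×R: area 18 ≤ 25, yield 2·10 + 4·10 = 60.
R has the best ratio (10/2) and is taken to its limit of 4; remaining capacity is filled optimally with the others.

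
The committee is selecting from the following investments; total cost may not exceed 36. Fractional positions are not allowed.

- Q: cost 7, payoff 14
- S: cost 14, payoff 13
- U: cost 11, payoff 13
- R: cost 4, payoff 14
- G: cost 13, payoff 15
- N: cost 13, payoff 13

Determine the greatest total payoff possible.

56

Take Q, U, R, and G: cost 7 + 11 + 4 + 13 = 35 ≤ 36, payoff 14 + 13 + 14 + 15 = 56.
No other feasible combination does better.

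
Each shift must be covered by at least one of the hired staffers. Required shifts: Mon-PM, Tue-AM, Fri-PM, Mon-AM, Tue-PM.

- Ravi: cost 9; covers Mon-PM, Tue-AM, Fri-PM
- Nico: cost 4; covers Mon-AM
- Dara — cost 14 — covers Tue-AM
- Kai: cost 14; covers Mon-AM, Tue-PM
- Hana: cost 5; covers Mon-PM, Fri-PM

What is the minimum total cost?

23

The greedy cost-per-new-shift heuristic would pick Hana, Nico, Ravi, and Kai for 32, but a cheaper cover exists.
Choose Ravi and Kai: together they cover Mon-PM, Tue-AM, Fri-PM, Mon-AM, Tue-PM — every shift.
Total cost: 9 + 14 = 23.
No cover costs less than 23.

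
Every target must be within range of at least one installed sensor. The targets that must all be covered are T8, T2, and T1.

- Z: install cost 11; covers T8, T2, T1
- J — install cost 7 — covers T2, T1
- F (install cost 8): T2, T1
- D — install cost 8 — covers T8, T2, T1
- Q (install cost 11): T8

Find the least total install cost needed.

D alone covers T8, T2, T1 — every target.
Total install cost: 8.
No cover costs less than 8.

8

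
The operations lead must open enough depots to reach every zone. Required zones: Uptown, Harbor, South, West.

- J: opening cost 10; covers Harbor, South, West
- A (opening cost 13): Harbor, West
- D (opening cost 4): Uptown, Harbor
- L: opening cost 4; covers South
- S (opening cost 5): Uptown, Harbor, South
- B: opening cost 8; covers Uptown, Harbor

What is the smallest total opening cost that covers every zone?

The greedy cost-per-new-zone heuristic would pick S and J for 15, but a cheaper cover exists.
Choose J and D: together they cover Uptown, Harbor, South, West — every zone.
Total opening cost: 10 + 4 = 14.
No cover costs less than 14.

14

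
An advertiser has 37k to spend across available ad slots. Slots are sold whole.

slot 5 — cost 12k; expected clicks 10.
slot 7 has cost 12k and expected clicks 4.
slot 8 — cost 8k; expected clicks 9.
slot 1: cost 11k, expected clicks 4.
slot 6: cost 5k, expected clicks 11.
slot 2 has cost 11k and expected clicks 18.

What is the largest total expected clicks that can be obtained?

48

Take slot 5, slot 8, slot 6, and slot 2: cost 12 + 8 + 5 + 11 = 36 ≤ 37, expected clicks 10 + 9 + 11 + 18 = 48.
No other feasible combination does better.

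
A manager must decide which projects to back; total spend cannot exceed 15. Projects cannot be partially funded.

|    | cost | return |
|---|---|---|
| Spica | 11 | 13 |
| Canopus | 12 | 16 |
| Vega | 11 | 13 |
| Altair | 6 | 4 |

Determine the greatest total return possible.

16

Allowing fractional choices, the relaxed optimum would be about 19.5, but projects are indivisible.
Vega: cost 11 ≤ 15, return 13.
Canopus: cost 12 ≤ 15, return 16.
Spica: cost 11 ≤ 15, return 13.
Best is Canopus with total return 16.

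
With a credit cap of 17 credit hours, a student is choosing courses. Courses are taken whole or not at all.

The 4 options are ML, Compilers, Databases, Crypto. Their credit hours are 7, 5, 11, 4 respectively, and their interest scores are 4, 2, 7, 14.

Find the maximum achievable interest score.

21

Databases + Crypto: credit hours 11 + 4 = 15 ≤ 17, interest score 7 + 14 = 21.
ML + Compilers + Crypto: credit hours 7 + 5 + 4 = 16 ≤ 17, interest score 4 + 2 + 14 = 20.
Best is Databases and Crypto with total interest score 21.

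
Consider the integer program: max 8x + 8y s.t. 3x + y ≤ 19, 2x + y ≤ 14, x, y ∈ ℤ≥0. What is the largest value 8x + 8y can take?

(x,y)=(0,14): 3·0+1·14=14≤19, 2·0+1·14=14≤14, objective 112.
(x,y)=(0,13): 3·0+1·13=13≤19, 2·0+1·13=13≤14, objective 104.
The best lattice point is (0,14), giving 112.

112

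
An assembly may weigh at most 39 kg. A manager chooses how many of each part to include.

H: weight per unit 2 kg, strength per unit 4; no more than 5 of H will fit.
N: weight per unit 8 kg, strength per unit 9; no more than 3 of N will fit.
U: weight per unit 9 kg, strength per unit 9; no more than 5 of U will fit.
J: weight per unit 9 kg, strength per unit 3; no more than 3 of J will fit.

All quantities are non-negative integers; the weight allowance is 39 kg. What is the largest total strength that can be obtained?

48

5×H and 3×U: weight 37 ≤ 39, strength 5·4 + 3·9 = 47.
3×H, 3×N, and 1×U: weight 39 ≤ 39, strength 3·4 + 3·9 + 1·9 = 48.
Best is 48.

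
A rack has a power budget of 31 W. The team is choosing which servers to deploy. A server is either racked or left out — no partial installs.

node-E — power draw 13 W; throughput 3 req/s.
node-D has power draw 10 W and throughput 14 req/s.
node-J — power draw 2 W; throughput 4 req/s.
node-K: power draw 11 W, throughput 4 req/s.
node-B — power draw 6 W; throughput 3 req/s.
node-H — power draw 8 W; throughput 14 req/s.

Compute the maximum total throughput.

36

node-D + node-J + node-B + node-H: power draw 10 + 2 + 6 + 8 = 26 ≤ 31, throughput 14 + 4 + 3 + 14 = 35.
node-D + node-J + node-K + node-H: power draw 10 + 2 + 11 + 8 = 31 ≤ 31, throughput 14 + 4 + 4 + 14 = 36.
node-D + node-J + node-H: power draw 10 + 2 + 8 = 20 ≤ 31, throughput 14 + 4 + 14 = 32.
Best is node-D, node-J, node-K, and node-H with total throughput 36.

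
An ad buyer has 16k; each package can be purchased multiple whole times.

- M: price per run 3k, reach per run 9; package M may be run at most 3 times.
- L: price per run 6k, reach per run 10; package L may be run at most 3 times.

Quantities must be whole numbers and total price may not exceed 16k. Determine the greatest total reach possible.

M has the best ratio (9/3); taking only M gives at most 3×9 = 27 (stopped by the supply cap of 3).
Mixing does better — 3×M and 1×L: price 15 ≤ 16, reach 3·9 + 1·10 = 37.

37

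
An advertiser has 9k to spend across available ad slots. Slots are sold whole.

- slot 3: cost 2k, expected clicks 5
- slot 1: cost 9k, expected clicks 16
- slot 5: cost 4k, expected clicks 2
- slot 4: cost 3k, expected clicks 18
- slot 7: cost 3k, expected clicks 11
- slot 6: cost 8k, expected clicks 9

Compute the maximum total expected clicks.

slot 4 + slot 7: cost 3 + 3 = 6 ≤ 9, expected clicks 18 + 11 = 29.
slot 3 + slot 5 + slot 4: cost 2 + 4 + 3 = 9 ≤ 9, expected clicks 5 + 2 + 18 = 25.
slot 3 + slot 4 + slot 7: cost 2 + 3 + 3 = 8 ≤ 9, expected clicks 5 + 18 + 11 = 34.
Best is slot 3, slot 4, and slot 7 with total expected clicks 34.

34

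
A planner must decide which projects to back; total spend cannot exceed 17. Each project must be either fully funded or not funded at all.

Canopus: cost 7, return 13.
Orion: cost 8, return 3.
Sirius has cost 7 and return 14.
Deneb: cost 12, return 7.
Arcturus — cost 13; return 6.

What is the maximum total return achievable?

27

This is a 0-1 knapsack instance.
Allowing fractional choices, the relaxed optimum would be about 28.8, but projects are indivisible.
Canopus + Orion: cost 7 + 8 = 15 ≤ 17, return 13 + 3 = 16.
Orion + Sirius: cost 8 + 7 = 15 ≤ 17, return 3 + 14 = 17.
Canopus + Sirius: cost 7 + 7 = 14 ≤ 17, return 13 + 14 = 27.
Best is Canopus and Sirius with total return 27.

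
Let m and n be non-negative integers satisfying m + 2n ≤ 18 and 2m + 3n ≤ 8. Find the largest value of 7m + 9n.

28

(m,n)=(4,0): 1·4+2·0=4≤18, 2·4+3·0=8≤8, objective 28.
(m,n)=(3,0): 1·3+2·0=3≤18, 2·3+3·0=6≤8, objective 21.
The best lattice point is (4,0), giving 28.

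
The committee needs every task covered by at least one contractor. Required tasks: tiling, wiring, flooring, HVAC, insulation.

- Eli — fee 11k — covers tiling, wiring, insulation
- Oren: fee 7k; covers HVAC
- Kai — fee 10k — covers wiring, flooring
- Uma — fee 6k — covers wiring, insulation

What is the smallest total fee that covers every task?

28

The greedy cost-per-new-task heuristic would pick Uma, Oren, Kai, and Eli for 34, but a cheaper cover exists.
Choose Eli, Oren, and Kai: together they cover tiling, wiring, flooring, HVAC, insulation — every task.
Total fee: 11 + 7 + 10 = 28.
No cover costs less than 28.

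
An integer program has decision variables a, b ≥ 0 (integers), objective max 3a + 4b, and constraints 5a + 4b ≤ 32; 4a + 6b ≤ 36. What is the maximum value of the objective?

25

(a,b)=(3,4) is feasible, giving 25.
(a,b)=(4,3) is feasible, giving 24.
(a,b)=(2,4) is feasible, giving 22.
No feasible integer point exceeds 25.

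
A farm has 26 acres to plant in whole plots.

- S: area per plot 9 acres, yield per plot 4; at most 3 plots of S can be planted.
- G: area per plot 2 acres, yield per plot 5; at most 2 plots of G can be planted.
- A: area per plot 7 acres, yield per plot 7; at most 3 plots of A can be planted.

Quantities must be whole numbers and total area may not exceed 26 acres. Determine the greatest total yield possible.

1×G and 3×A: area 23 ≤ 26, yield 1·5 + 3·7 = 26.
2×G and 3×A: area 25 ≤ 26, yield 2·5 + 3·7 = 31.
Best is 31.

31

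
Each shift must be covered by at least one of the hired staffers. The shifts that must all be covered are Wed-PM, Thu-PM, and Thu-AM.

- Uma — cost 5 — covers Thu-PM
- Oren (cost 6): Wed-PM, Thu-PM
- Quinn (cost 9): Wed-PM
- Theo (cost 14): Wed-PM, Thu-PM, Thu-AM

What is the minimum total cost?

14

The greedy cost-per-new-shift heuristic would pick Oren and Theo for 20, but a cheaper cover exists.
Theo alone covers Wed-PM, Thu-PM, Thu-AM — every shift.
Total cost: 14.
No cover costs less than 14.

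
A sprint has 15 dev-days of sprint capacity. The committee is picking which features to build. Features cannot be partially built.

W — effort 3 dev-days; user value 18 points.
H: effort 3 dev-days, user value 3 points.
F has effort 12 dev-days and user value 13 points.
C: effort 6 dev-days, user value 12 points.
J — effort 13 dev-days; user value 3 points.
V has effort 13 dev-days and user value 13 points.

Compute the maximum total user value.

33

Allowing fractional choices, the relaxed optimum would be about 36.5, but features are indivisible.
W + F: effort 3 + 12 = 15 ≤ 15, user value 18 + 13 = 31.
W + C: effort 3 + 6 = 9 ≤ 15, user value 18 + 12 = 30.
W + H + C: effort 3 + 3 + 6 = 12 ≤ 15, user value 18 + 3 + 12 = 33.
Best is W, H, and C with total user value 33.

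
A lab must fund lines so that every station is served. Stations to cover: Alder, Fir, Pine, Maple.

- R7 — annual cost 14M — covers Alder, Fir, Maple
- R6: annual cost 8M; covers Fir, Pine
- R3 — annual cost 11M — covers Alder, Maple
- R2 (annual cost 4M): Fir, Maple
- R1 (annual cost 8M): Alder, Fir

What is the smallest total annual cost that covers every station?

The greedy cost-per-new-station heuristic would pick R2, R6, and R1 for 20, but a cheaper cover exists.
Choose R6 and R3: together they cover Alder, Fir, Pine, Maple — every station.
Total annual cost: 8 + 11 = 19.
No cover costs less than 19.

19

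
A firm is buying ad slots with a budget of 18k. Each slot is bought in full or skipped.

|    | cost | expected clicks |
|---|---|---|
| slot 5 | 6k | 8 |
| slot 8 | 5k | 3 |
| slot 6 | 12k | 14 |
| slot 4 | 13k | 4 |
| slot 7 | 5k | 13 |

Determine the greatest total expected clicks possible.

27

Allowing fractional choices, the relaxed optimum would be about 29.2, but ad slots are indivisible.
slot 5 + slot 8 + slot 7: cost 6 + 5 + 5 = 16 ≤ 18, expected clicks 8 + 3 + 13 = 24.
slot 6 + slot 7: cost 12 + 5 = 17 ≤ 18, expected clicks 14 + 13 = 27.
slot 5 + slot 6: cost 6 + 12 = 18 ≤ 18, expected clicks 8 + 14 = 22.
Best is slot 6 and slot 7 with total expected clicks 27.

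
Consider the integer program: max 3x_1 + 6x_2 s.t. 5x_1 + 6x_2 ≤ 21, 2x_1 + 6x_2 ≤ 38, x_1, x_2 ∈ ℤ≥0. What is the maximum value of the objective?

18

The continuous relaxation peaks at (0, 3.5) with value 21.00; rounding to a feasible lattice point costs some objective.
(x_1,x_2)=(0,3): 5·0+6·3=18≤21, 2·0+6·3=18≤38, objective 18.
(x_1,x_2)=(1,2): 5·1+6·2=17≤21, 2·1+6·2=14≤38, objective 15.
(x_1,x_2)=(0,2): 5·0+6·2=12≤21, 2·0+6·2=12≤38, objective 12.
No feasible integer point exceeds 18.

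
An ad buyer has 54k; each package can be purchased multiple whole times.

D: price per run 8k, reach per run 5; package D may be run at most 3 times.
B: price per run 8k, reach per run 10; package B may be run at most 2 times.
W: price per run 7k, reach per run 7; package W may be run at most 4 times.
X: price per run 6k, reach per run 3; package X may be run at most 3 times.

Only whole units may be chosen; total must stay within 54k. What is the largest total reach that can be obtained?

This is a bounded integer knapsack.
1×D, 2×B, and 4×W: price 52 ≤ 54, reach 1·5 + 2·10 + 4·7 = 53.
2×B, 4×W, and 1×X: price 50 ≤ 54, reach 2·10 + 4·7 + 1·3 = 51.
Best is 53.

53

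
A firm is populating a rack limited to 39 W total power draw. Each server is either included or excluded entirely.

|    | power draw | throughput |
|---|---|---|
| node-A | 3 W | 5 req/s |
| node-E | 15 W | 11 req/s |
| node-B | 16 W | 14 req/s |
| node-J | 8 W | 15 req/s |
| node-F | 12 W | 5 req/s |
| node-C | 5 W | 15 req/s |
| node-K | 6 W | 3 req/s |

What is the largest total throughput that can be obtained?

52

Allowing fractional choices, the relaxed optimum would be about 54.1, but servers are indivisible.
node-A + node-B + node-J + node-C + node-K: power draw 3 + 16 + 8 + 5 + 6 = 38 ≤ 39, throughput 5 + 14 + 15 + 15 + 3 = 52.
node-A + node-B + node-J + node-C: power draw 3 + 16 + 8 + 5 = 32 ≤ 39, throughput 5 + 14 + 15 + 15 = 49.
node-A + node-E + node-J + node-C + node-K: power draw 3 + 15 + 8 + 5 + 6 = 37 ≤ 39, throughput 5 + 11 + 15 + 15 + 3 = 49.
Best is node-A, node-B, node-J, node-C, and node-K with total throughput 52.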